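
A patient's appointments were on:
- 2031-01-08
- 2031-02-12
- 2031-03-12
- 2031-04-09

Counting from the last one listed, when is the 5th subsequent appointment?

All dates are Wednesdays, 35, 28, 28 days apart.
Specifically, the 2nd Wednesday of each month.
May 2031 — 2nd Wednesday is 2031-05-14.
June 2031 — 2nd Wednesday is 2031-06-11.
2nd Wednesday of July 2031: 2031-07-09.
August 2031 — 2nd Wednesday is 2031-08-13.
September 2031 — 2nd Wednesday is 2031-09-10.

2031-09-10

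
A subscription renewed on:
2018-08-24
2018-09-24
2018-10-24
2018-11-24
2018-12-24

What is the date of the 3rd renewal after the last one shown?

Gaps: 31, 30, 31, 30 days — not constant. Every event is on the 24th of the month.
Pattern: the 24th of each month.
Next: January 2019 → 2019-01-24.
February 2019: 2019-02-24.
Next: March 2019 → 2019-03-24.

2019-03-24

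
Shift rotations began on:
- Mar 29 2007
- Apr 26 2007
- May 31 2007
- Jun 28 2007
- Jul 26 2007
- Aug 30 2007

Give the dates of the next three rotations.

Sep 27 2007, Oct 25 2007, Nov 29 2007

Every date is a Thursday; gaps 28, 35, 28, 28, 35 days.
Each is the last Thursday of its month (at least one falls on the 29th or later, ruling out '4th Thursday').
September 2007 ends with Thursday Sep 27 2007.
October 2007 ends with Thursday Oct 25 2007.
Last Thursday of November 2007: Nov 29 2007.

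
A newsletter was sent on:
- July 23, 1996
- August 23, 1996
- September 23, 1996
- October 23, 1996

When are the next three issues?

November 23, 1996; December 23, 1996; January 23, 1997

The day-of-month is always 23 (31, 31, 30 days between events).
So this recurs on the 23rd of each month.
Next: November 1996 → November 23, 1996.
December 1996: December 23, 1996.
January 1997: January 23, 1997.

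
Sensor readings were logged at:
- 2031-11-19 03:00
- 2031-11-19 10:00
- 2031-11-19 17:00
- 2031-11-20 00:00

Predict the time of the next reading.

2031-11-20 07:00

Spacing: 7, 7, 7 h — constant 7 h.
2031-11-20 00:00 + 7 h = 2031-11-20 07:00.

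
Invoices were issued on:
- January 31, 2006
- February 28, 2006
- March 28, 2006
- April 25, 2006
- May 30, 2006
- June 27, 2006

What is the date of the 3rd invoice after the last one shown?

All Tuesdays; the gaps (28, 28, 28, 35, 28) vary with month length.
This is the last Tuesday of each month.
July 2006 ends with Tuesday July 25, 2006.
August 2006 ends with Tuesday August 29, 2006.
September 2006 ends with Tuesday September 26, 2006.

September 26, 2006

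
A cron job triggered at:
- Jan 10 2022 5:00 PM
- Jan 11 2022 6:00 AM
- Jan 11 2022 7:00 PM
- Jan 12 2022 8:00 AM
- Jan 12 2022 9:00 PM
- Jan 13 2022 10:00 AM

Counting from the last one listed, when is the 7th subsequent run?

Jan 17 2022 5:00 AM

Spacing: 13, 13, 13, 13, 13 h — constant 13 h.
Jan 13 2022 10:00 AM + 13 h = Jan 13 2022 11:00 PM.
Jan 13 2022 11:00 PM + 13 h = Jan 14 2022 12:00 PM.
Jan 14 2022 12:00 PM + 13 h = Jan 15 2022 1:00 AM.
Jan 15 2022 1:00 AM + 13 h = Jan 15 2022 2:00 PM.
Jan 15 2022 2:00 PM + 13 h = Jan 16 2022 3:00 AM.
Jan 16 2022 3:00 AM + 13 h = Jan 16 2022 4:00 PM.
Jan 16 2022 4:00 PM + 13 h = Jan 17 2022 5:00 AM.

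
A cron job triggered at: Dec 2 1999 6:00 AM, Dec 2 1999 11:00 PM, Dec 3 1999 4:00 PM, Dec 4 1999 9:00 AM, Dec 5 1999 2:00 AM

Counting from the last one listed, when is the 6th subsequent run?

Gaps: 17, 17, 17, 17 hours — each event is 17 hours after the previous one.
Dec 5 1999 2:00 AM + 17 h = Dec 5 1999 7:00 PM.
Dec 5 1999 7:00 PM + 17 h = Dec 6 1999 12:00 PM.
Dec 6 1999 12:00 PM + 17 h = Dec 7 1999 5:00 AM.
Dec 7 1999 5:00 AM + 17 h = Dec 7 1999 10:00 PM.
Dec 7 1999 10:00 PM + 17 h = Dec 8 1999 3:00 PM.
Dec 8 1999 3:00 PM + 17 h = Dec 9 1999 8:00 AM.

Dec 9 1999 8:00 AM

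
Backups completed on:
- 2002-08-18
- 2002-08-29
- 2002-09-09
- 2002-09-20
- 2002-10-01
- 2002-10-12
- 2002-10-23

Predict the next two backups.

2002-11-03, 2002-11-14

Gaps between consecutive events: 11, 11, 11, 11, 11, 11 days — a constant 11-day interval.
2002-10-23 + 11 days = 2002-11-03.
2002-11-03 + 11 days = 2002-11-14.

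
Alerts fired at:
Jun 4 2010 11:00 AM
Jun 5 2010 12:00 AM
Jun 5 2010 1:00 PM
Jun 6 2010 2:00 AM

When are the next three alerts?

The interval is a steady 13 hours (13, 13, 13).
Jun 6 2010 2:00 AM + 13 h = Jun 6 2010 3:00 PM.
Jun 6 2010 3:00 PM + 13 h = Jun 7 2010 4:00 AM.
Jun 7 2010 4:00 AM + 13 h = Jun 7 2010 5:00 PM.

Jun 6 2010 3:00 PM, Jun 7 2010 4:00 AM, Jun 7 2010 5:00 PM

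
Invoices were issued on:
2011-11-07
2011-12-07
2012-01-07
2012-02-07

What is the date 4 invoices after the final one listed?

Each date is the 7th; the gaps (30, 31, 31) track the month lengths.
The rule is the 7th of each month.
Next: March 2012 → 2012-03-07.
Next: April 2012 → 2012-04-07.
May 2012: 2012-05-07.
Next: June 2012 → 2012-06-07.

2012-06-07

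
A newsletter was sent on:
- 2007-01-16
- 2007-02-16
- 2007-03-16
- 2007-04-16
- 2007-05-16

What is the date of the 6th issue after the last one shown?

Gaps: 31, 28, 31, 30 days — not constant. Every event is on the 16th of the month.
Pattern: the 16th of each month.
Next: June 2007 → 2007-06-16.
July 2007: 2007-07-16.
August 2007: 2007-08-16.
September 2007: 2007-09-16.
October 2007: 2007-10-16.
November 2007: 2007-11-16.

2007-11-16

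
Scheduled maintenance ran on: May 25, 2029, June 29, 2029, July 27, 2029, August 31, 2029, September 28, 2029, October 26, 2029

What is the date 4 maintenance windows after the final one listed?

Every date is a Friday; gaps 35, 28, 35, 28, 28 days.
Each is the last Friday of its month (at least one falls on the 29th or later, ruling out '4th Friday').
November 2029 ends with Friday November 30, 2029.
December 2029 ends with Friday December 28, 2029.
Last Friday of January 2030: January 25, 2030.
February 2030 ends with Friday February 22, 2030.

February 22, 2030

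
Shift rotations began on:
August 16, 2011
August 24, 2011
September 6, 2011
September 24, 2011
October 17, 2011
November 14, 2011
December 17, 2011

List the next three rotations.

January 24, 2012; March 7, 2012; April 24, 2012

The spacing grows by 5 each time: 8, 13, 18, 23, 28, 33 days.
Next gap: 38 days. December 17, 2011 + 38 days = January 24, 2012.
Next gap: 43 days. January 24, 2012 + 43 days = March 7, 2012.
Next gap: 48 days. March 7, 2012 + 48 days = April 24, 2012.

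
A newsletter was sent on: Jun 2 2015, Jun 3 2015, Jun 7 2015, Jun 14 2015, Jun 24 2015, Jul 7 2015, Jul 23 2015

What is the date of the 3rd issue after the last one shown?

Sep 27 2015

The spacing grows by 3 each time: 1, 4, 7, 10, 13, 16 days.
Next gap: 19 days. Jul 23 2015 + 19 days = Aug 11 2015.
Next gap: 22 days. Aug 11 2015 + 22 days = Sep 2 2015.
Next gap: 25 days. Sep 2 2015 + 25 days = Sep 27 2015.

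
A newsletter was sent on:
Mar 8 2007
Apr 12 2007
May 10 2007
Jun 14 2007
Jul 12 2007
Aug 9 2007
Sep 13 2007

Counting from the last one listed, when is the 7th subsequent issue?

These are Thursdays at 28- or 35-day spacing (35, 28, 35, 28, 28, 35).
The pattern: 2nd Thursday of the month.
2nd Thursday of October 2007: Oct 11 2007.
November 2007 — 2nd Thursday is Nov 8 2007.
December 2007 — 2nd Thursday is Dec 13 2007.
January 2008 — 2nd Thursday is Jan 10 2008.
2nd Thursday of February 2008: Feb 14 2008.
2nd Thursday of March 2008: Mar 13 2008.
2nd Thursday of April 2008: Apr 10 2008.

Apr 10 2008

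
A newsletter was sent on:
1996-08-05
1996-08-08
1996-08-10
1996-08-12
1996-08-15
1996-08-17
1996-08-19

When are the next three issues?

Gaps: 3, 2, 2, 3, 2, 2 days — not constant, but cyclic with period 3.
The events fall on every Monday, Thursday and Saturday.
Next Thursday: 1996-08-22.
Next Saturday: 1996-08-24.
The following Monday is 1996-08-26.

1996-08-22, 1996-08-24, 1996-08-26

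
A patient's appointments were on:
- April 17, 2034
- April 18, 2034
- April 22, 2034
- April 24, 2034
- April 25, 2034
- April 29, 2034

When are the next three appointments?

Every event lands on a Monday or Tuesday or Saturday (gaps cycle 1, 4, 2, 1, 4).
So the schedule is: every Monday, Tuesday and Saturday.
The following Monday is May 1, 2034.
The following Tuesday is May 2, 2034.
The following Saturday is May 6, 2034.

May 1, 2034; May 2, 2034; May 6, 2034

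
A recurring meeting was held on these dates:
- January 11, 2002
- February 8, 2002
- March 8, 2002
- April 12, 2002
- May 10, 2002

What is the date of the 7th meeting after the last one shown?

All dates are Fridays, 28, 28, 35, 28 days apart.
Specifically, the 2nd Friday of each month.
2nd Friday of June 2002: June 14, 2002.
2nd Friday of July 2002: July 12, 2002.
August 2002 — 2nd Friday is August 9, 2002.
September 2002 — 2nd Friday is September 13, 2002.
2nd Friday of October 2002: October 11, 2002.
2nd Friday of November 2002: November 8, 2002.
December 2002 — 2nd Friday is December 13, 2002.

December 13, 2002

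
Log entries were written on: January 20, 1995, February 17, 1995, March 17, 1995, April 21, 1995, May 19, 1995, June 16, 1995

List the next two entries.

July 21, 1995; August 18, 1995

Gaps: 28, 28, 35, 28, 28 days — a mix of 28 and 35. Every date is a Friday.
Each is the 3rd Friday of its month.
July 1995 — 3rd Friday is July 21, 1995.
August 1995 — 3rd Friday is August 18, 1995.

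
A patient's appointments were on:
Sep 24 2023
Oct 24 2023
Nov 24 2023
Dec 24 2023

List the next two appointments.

The day-of-month is always 24 (30, 31, 30 days between events).
So this recurs on the 24th of each month.
January 2024: Jan 24 2024.
February 2024: Feb 24 2024.

Jan 24 2024, Feb 24 2024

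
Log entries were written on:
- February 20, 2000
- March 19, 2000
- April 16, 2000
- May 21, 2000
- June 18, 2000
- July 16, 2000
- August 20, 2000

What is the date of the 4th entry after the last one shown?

December 17, 2000

All dates are Sundays, 28, 28, 35, 28, 28, 35 days apart.
Specifically, the 3rd Sunday of each month.
3rd Sunday of September 2000: September 17, 2000.
3rd Sunday of October 2000: October 15, 2000.
3rd Sunday of November 2000: November 19, 2000.
3rd Sunday of December 2000: December 17, 2000.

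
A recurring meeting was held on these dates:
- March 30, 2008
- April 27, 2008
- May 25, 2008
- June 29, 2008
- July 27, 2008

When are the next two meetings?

August 31, 2008; September 28, 2008

Every date is a Sunday; gaps 28, 28, 35, 28 days.
Each is the last Sunday of its month (at least one falls on the 29th or later, ruling out '4th Sunday').
August 2008 ends with Sunday August 31, 2008.
September 2008 ends with Sunday September 28, 2008.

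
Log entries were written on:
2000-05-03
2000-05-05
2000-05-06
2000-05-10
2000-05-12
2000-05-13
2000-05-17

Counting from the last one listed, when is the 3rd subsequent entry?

2000-05-24

Every event lands on a Wednesday or Friday or Saturday (gaps cycle 2, 1, 4, 2, 1, 4).
So the schedule is: every Wednesday, Friday and Saturday.
The following Friday is 2000-05-19.
The following Saturday is 2000-05-20.
The following Wednesday is 2000-05-24.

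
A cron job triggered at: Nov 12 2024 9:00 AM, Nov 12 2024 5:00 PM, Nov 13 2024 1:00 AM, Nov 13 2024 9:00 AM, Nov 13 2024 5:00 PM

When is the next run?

Spacing: 8, 8, 8, 8 h — constant 8 h.
Nov 13 2024 5:00 PM + 8 h = Nov 14 2024 1:00 AM.

Nov 14 2024 1:00 AM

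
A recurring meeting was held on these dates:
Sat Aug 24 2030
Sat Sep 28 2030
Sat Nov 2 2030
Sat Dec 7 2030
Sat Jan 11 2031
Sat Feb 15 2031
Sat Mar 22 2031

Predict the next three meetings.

Sat Apr 26 2031, Sat May 31 2031, Sat Jul 5 2031

The spacing is 35, 35, 35, 35, 35, 35 days — always 35 days.
Sat Mar 22 2031 + 35 days = Sat Apr 26 2031.
Sat Apr 26 2031 + 35 days = Sat May 31 2031.
Sat May 31 2031 + 35 days = Sat Jul 5 2031.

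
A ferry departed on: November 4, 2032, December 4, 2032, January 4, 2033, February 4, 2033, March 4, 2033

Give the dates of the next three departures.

April 4, 2033; May 4, 2033; June 4, 2033

The day-of-month is always 4 (30, 31, 31, 28 days between events).
So this recurs on the 4th of each month.
April 2033: April 4, 2033.
May 2033: May 4, 2033.
Next: June 2033 → June 4, 2033.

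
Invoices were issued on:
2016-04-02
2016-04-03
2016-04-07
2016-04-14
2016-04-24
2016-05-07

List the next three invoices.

The spacing grows by 3 each time: 1, 4, 7, 10, 13 days.
Next gap: 16 days. 2016-05-07 + 16 days = 2016-05-23.
Next gap: 19 days. 2016-05-23 + 19 days = 2016-06-11.
Next gap: 22 days. 2016-06-11 + 22 days = 2016-07-03.

2016-05-23, 2016-06-11, 2016-07-03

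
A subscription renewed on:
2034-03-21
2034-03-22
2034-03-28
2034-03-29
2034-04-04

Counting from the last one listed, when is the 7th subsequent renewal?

2034-04-26

Every event lands on a Tuesday or Wednesday (gaps cycle 1, 6, 1, 6).
So the schedule is: every Tuesday and Wednesday.
Next Wednesday: 2034-04-05.
Next Tuesday: 2034-04-11.
Next Wednesday: 2034-04-12.
The following Tuesday is 2034-04-18.
The following Wednesday is 2034-04-19.
Next Tuesday: 2034-04-25.
Next Wednesday: 2034-04-26.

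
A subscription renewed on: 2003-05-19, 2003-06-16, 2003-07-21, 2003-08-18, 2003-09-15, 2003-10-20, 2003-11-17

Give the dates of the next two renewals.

2003-12-15, 2004-01-19

These are Mondays at 28- or 35-day spacing (28, 35, 28, 28, 35, 28).
The pattern: 3rd Monday of the month.
December 2003 — 3rd Monday is 2003-12-15.
3rd Monday of January 2004: 2004-01-19.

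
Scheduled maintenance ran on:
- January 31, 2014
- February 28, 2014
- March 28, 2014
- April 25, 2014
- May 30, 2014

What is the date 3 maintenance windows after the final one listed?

August 29, 2014

All Fridays; the gaps (28, 28, 28, 35) vary with month length.
This is the last Friday of each month.
June 2014 ends with Friday June 27, 2014.
July 2014 ends with Friday July 25, 2014.
Last Friday of August 2014: August 29, 2014.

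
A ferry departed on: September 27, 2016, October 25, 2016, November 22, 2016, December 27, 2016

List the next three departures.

January 24, 2017; February 28, 2017; March 28, 2017

All dates are Tuesdays, 28, 28, 35 days apart.
Specifically, the 4th Tuesday of each month.
January 2017 — 4th Tuesday is January 24, 2017.
4th Tuesday of February 2017: February 28, 2017.
4th Tuesday of March 2017: March 28, 2017.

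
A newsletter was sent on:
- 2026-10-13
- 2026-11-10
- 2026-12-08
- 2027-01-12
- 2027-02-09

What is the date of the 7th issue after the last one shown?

2027-09-14

Gaps: 28, 28, 35, 28 days — a mix of 28 and 35. Every date is a Tuesday.
Each is the 2nd Tuesday of its month.
March 2027 — 2nd Tuesday is 2027-03-09.
2nd Tuesday of April 2027: 2027-04-13.
2nd Tuesday of May 2027: 2027-05-11.
2nd Tuesday of June 2027: 2027-06-08.
2nd Tuesday of July 2027: 2027-07-13.
2nd Tuesday of August 2027: 2027-08-10.
2nd Tuesday of September 2027: 2027-09-14.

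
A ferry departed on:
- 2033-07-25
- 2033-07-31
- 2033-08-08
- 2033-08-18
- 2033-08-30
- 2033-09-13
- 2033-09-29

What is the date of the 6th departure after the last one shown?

2034-02-14

The spacing grows by 2 each time: 6, 8, 10, 12, 14, 16 days.
Next gap: 18 days. 2033-09-29 + 18 days = 2033-10-17.
Next gap: 20 days. 2033-10-17 + 20 days = 2033-11-06.
Next gap: 22 days. 2033-11-06 + 22 days = 2033-11-28.
Next gap: 24 days. 2033-11-28 + 24 days = 2033-12-22.
Next gap: 26 days. 2033-12-22 + 26 days = 2034-01-17.
Next gap: 28 days. 2034-01-17 + 28 days = 2034-02-14.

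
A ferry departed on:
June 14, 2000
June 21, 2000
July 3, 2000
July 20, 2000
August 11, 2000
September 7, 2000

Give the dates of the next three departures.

The spacing grows by 5 each time: 7, 12, 17, 22, 27 days.
Next gap: 32 days. September 7, 2000 + 32 days = October 9, 2000.
Next gap: 37 days. October 9, 2000 + 37 days = November 15, 2000.
Next gap: 42 days. November 15, 2000 + 42 days = December 27, 2000.

October 9, 2000; November 15, 2000; December 27, 2000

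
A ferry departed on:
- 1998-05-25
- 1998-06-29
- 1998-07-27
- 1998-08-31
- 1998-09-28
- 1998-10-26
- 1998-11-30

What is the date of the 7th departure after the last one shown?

All Mondays; the gaps (35, 28, 35, 28, 28, 35) vary with month length.
This is the last Monday of each month.
Last Monday of December 1998: 1998-12-28.
January 1999 ends with Monday 1999-01-25.
Last Monday of February 1999: 1999-02-22.
Last Monday of March 1999: 1999-03-29.
Last Monday of April 1999: 1999-04-26.
May 1999 ends with Monday 1999-05-31.
Last Monday of June 1999: 1999-06-28.

1999-06-28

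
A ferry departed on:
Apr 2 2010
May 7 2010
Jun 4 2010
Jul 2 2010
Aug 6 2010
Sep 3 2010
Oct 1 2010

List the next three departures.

These are Fridays at 28- or 35-day spacing (35, 28, 28, 35, 28, 28).
The pattern: 1st Friday of the month.
1st Friday of November 2010: Nov 5 2010.
December 2010 — 1st Friday is Dec 3 2010.
1st Friday of January 2011: Jan 7 2011.

Nov 5 2010, Dec 3 2010, Jan 7 2011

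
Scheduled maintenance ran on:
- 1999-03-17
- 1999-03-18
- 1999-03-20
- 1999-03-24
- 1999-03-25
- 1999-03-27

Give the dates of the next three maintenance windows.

1999-03-31, 1999-04-01, 1999-04-03

Every event lands on a Wednesday or Thursday or Saturday (gaps cycle 1, 2, 4, 1, 2).
So the schedule is: every Wednesday, Thursday and Saturday.
The following Wednesday is 1999-03-31.
The following Thursday is 1999-04-01.
Next Saturday: 1999-04-03.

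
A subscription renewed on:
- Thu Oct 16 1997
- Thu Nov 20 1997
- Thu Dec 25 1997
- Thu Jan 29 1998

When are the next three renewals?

Every event comes 35 days after the last (35, 35, 35).
Thu Jan 29 1998 + 35 days = Thu Mar 5 1998.
Thu Mar 5 1998 + 35 days = Thu Apr 9 1998.
Thu Apr 9 1998 + 35 days = Thu May 14 1998.

Thu Mar 5 1998, Thu Apr 9 1998, Thu May 14 1998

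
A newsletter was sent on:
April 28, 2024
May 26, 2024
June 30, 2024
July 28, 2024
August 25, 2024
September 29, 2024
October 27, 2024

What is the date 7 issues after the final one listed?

May 25, 2025

All Sundays; the gaps (28, 35, 28, 28, 35, 28) vary with month length.
This is the last Sunday of each month.
Last Sunday of November 2024: November 24, 2024.
Last Sunday of December 2024: December 29, 2024.
Last Sunday of January 2025: January 26, 2025.
February 2025 ends with Sunday February 23, 2025.
March 2025 ends with Sunday March 30, 2025.
Last Sunday of April 2025: April 27, 2025.
May 2025 ends with Sunday May 25, 2025.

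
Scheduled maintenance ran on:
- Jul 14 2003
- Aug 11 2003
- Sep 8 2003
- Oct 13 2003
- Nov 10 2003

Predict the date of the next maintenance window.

Dec 8 2003

These are Mondays at 28- or 35-day spacing (28, 28, 35, 28).
The pattern: 2nd Monday of the month.
2nd Monday of December 2003: Dec 8 2003.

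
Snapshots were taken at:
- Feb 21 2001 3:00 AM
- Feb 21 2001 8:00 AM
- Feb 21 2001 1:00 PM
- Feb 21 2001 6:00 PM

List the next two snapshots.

Gaps: 5, 5, 5 hours — each event is 5 hours after the previous one.
Feb 21 2001 6:00 PM + 5 h = Feb 21 2001 11:00 PM.
Feb 21 2001 11:00 PM + 5 h = Feb 22 2001 4:00 AM.

Feb 21 2001 11:00 PM, Feb 22 2001 4:00 AM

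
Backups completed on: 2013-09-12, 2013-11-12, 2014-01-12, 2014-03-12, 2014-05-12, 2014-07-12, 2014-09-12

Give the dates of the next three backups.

2014-11-12, 2015-01-12, 2015-03-12

The day-of-month is always 12 (61, 61, 59, 61, 61, 62 days between events).
So this recurs on the 12th of every 2 months.
Next: November 2014 → 2014-11-12.
Next: January 2015 → 2015-01-12.
Next: March 2015 → 2015-03-12.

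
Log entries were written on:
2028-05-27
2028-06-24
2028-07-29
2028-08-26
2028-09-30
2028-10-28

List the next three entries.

Every date is a Saturday; gaps 28, 35, 28, 35, 28 days.
Each is the last Saturday of its month (at least one falls on the 29th or later, ruling out '4th Saturday').
Last Saturday of November 2028: 2028-11-25.
December 2028 ends with Saturday 2028-12-30.
January 2029 ends with Saturday 2029-01-27.

2028-11-25, 2028-12-30, 2029-01-27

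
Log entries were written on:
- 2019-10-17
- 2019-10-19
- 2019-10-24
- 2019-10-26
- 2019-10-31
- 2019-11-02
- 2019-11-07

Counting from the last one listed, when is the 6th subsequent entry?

2019-11-28

The gap pattern 2, 5, 2, 5, 2, 5 repeats every 2 events.
These are the Thursdays and Saturdays of each week.
Next Saturday: 2019-11-09.
The following Thursday is 2019-11-14.
Next Saturday: 2019-11-16.
The following Thursday is 2019-11-21.
Next Saturday: 2019-11-23.
Next Thursday: 2019-11-28.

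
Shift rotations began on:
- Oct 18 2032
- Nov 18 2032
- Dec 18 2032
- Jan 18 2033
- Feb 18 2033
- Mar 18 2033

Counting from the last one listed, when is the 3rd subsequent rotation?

Jun 18 2033

Gaps: 31, 30, 31, 31, 28 days — not constant. Every event is on the 18th of the month.
Pattern: the 18th of each month.
Next: April 2033 → Apr 18 2033.
Next: May 2033 → May 18 2033.
June 2033: Jun 18 2033.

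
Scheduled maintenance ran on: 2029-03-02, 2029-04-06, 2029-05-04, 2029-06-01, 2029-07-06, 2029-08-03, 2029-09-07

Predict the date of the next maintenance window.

These are Fridays at 28- or 35-day spacing (35, 28, 28, 35, 28, 35).
The pattern: 1st Friday of the month.
October 2029 — 1st Friday is 2029-10-05.

2029-10-05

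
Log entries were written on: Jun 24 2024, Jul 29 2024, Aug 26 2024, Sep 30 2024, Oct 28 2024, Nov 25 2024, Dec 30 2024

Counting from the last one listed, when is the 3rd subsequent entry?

All Mondays; the gaps (35, 28, 35, 28, 28, 35) vary with month length.
This is the last Monday of each month.
January 2025 ends with Monday Jan 27 2025.
February 2025 ends with Monday Feb 24 2025.
Last Monday of March 2025: Mar 31 2025.

Mar 31 2025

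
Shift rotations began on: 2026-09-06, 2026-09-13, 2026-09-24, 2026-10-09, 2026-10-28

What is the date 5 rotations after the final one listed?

Gaps: 7, 11, 15, 19 days — each gap is 4 larger than the previous one.
Next gap: 23 days. 2026-10-28 + 23 days = 2026-11-20.
Next gap: 27 days. 2026-11-20 + 27 days = 2026-12-17.
Next gap: 31 days. 2026-12-17 + 31 days = 2027-01-17.
Next gap: 35 days. 2027-01-17 + 35 days = 2027-02-21.
Next gap: 39 days. 2027-02-21 + 39 days = 2027-04-01.

2027-04-01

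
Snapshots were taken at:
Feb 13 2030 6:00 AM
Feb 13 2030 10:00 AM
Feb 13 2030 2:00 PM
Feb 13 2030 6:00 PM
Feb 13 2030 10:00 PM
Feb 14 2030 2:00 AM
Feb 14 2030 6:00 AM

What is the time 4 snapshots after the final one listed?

Feb 14 2030 10:00 PM

Gaps: 4, 4, 4, 4, 4, 4 hours — each event is 4 hours after the previous one.
Feb 14 2030 6:00 AM + 4 h = Feb 14 2030 10:00 AM.
Feb 14 2030 10:00 AM + 4 h = Feb 14 2030 2:00 PM.
Feb 14 2030 2:00 PM + 4 h = Feb 14 2030 6:00 PM.
Feb 14 2030 6:00 PM + 4 h = Feb 14 2030 10:00 PM.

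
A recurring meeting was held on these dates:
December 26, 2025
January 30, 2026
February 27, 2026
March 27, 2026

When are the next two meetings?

April 24, 2026; May 29, 2026

Every date is a Friday; gaps 35, 28, 28 days.
Each is the last Friday of its month (at least one falls on the 29th or later, ruling out '4th Friday').
April 2026 ends with Friday April 24, 2026.
May 2026 ends with Friday May 29, 2026.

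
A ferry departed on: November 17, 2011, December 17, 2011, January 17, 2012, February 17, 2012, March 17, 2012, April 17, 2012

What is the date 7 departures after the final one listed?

November 17, 2012

The day-of-month is always 17 (30, 31, 31, 29, 31 days between events).
So this recurs on the 17th of each month.
Next: May 2012 → May 17, 2012.
June 2012: June 17, 2012.
Next: July 2012 → July 17, 2012.
Next: August 2012 → August 17, 2012.
Next: September 2012 → September 17, 2012.
Next: October 2012 → October 17, 2012.
November 2012: November 17, 2012.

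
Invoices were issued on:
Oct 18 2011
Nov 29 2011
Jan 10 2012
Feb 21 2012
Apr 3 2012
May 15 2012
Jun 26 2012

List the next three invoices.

Aug 7 2012, Sep 18 2012, Oct 30 2012

The spacing is 42, 42, 42, 42, 42, 42 days — always 42 days.
Jun 26 2012 + 42 days = Aug 7 2012.
Aug 7 2012 + 42 days = Sep 18 2012.
Sep 18 2012 + 42 days = Oct 30 2012.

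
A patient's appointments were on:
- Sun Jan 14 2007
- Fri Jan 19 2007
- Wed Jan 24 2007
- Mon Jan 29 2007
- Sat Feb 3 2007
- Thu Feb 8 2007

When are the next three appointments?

Tue Feb 13 2007, Sun Feb 18 2007, Fri Feb 23 2007

The spacing is 5, 5, 5, 5, 5 days — always 5 days.
Thu Feb 8 2007 + 5 days = Tue Feb 13 2007.
Tue Feb 13 2007 + 5 days = Sun Feb 18 2007.
Sun Feb 18 2007 + 5 days = Fri Feb 23 2007.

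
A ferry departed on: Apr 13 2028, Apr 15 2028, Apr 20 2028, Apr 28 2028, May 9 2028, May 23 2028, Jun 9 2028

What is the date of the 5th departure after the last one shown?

Oct 17 2028

Gaps: 2, 5, 8, 11, 14, 17 days — each gap is 3 larger than the previous one.
Next gap: 20 days. Jun 9 2028 + 20 days = Jun 29 2028.
Next gap: 23 days. Jun 29 2028 + 23 days = Jul 22 2028.
Next gap: 26 days. Jul 22 2028 + 26 days = Aug 17 2028.
Next gap: 29 days. Aug 17 2028 + 29 days = Sep 15 2028.
Next gap: 32 days. Sep 15 2028 + 32 days = Oct 17 2028.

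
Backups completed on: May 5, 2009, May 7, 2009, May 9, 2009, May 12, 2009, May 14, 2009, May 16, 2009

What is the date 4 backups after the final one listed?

The gap pattern 2, 2, 3, 2, 2 repeats every 3 events.
These are the Tuesdays, Thursdays and Saturdays of each week.
The following Tuesday is May 19, 2009.
The following Thursday is May 21, 2009.
Next Saturday: May 23, 2009.
The following Tuesday is May 26, 2009.

May 26, 2009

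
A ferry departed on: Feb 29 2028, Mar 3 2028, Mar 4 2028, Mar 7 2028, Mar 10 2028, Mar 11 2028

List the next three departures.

Every event lands on a Tuesday or Friday or Saturday (gaps cycle 3, 1, 3, 3, 1).
So the schedule is: every Tuesday, Friday and Saturday.
Next Tuesday: Mar 14 2028.
Next Friday: Mar 17 2028.
The following Saturday is Mar 18 2028.

Mar 14 2028, Mar 17 2028, Mar 18 2028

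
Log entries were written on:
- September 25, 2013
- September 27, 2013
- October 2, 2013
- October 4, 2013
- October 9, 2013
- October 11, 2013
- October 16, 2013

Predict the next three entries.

Every event lands on a Wednesday or Friday (gaps cycle 2, 5, 2, 5, 2, 5).
So the schedule is: every Wednesday and Friday.
The following Friday is October 18, 2013.
The following Wednesday is October 23, 2013.
Next Friday: October 25, 2013.

October 18, 2013; October 23, 2013; October 25, 2013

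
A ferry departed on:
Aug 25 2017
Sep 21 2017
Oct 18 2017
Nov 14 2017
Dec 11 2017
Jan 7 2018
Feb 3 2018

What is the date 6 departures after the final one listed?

Gaps between consecutive events: 27, 27, 27, 27, 27, 27 days — a constant 27-day interval.
Feb 3 2018 + 27 days = Mar 2 2018.
Mar 2 2018 + 27 days = Mar 29 2018.
Mar 29 2018 + 27 days = Apr 25 2018.
Apr 25 2018 + 27 days = May 22 2018.
May 22 2018 + 27 days = Jun 18 2018.
Jun 18 2018 + 27 days = Jul 15 2018.

Jul 15 2018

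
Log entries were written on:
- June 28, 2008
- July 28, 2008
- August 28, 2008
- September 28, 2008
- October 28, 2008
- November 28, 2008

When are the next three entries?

Gaps: 30, 31, 31, 30, 31 days — not constant. Every event is on the 28th of the month.
Pattern: the 28th of each month.
December 2008: December 28, 2008.
January 2009: January 28, 2009.
February 2009: February 28, 2009.

December 28, 2008; January 28, 2009; February 28, 2009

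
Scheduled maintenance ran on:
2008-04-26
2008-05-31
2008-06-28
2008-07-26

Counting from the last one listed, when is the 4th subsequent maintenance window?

2008-11-29

All Saturdays; the gaps (35, 28, 28) vary with month length.
This is the last Saturday of each month.
August 2008 ends with Saturday 2008-08-30.
Last Saturday of September 2008: 2008-09-27.
October 2008 ends with Saturday 2008-10-25.
Last Saturday of November 2008: 2008-11-29.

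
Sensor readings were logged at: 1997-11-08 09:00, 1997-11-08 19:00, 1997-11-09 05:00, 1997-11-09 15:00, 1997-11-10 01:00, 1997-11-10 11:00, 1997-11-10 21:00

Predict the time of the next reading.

Gaps: 10, 10, 10, 10, 10, 10 hours — each event is 10 hours after the previous one.
1997-11-10 21:00 + 10 h = 1997-11-11 07:00.

1997-11-11 07:00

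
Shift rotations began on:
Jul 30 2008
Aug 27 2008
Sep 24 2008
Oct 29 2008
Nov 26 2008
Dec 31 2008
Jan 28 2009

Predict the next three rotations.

Feb 25 2009, Mar 25 2009, Apr 29 2009

These are Wednesdays with 28, 28, 35, 28, 35, 28-day gaps.
Each is the final Wednesday of its month — Jul 30 2008 is past the 28th, so '4th Wednesday' doesn't fit.
February 2009 ends with Wednesday Feb 25 2009.
March 2009 ends with Wednesday Mar 25 2009.
April 2009 ends with Wednesday Apr 29 2009.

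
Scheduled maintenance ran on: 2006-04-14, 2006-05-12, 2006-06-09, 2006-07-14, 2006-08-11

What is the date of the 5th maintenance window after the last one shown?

2007-01-12

These are Fridays at 28- or 35-day spacing (28, 28, 35, 28).
The pattern: 2nd Friday of the month.
September 2006 — 2nd Friday is 2006-09-08.
2nd Friday of October 2006: 2006-10-13.
2nd Friday of November 2006: 2006-11-10.
December 2006 — 2nd Friday is 2006-12-08.
January 2007 — 2nd Friday is 2007-01-12.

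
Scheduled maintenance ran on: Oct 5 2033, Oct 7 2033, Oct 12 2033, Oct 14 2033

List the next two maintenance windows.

Oct 19 2033, Oct 21 2033

Every event lands on a Wednesday or Friday (gaps cycle 2, 5, 2).
So the schedule is: every Wednesday and Friday.
Next Wednesday: Oct 19 2033.
Next Friday: Oct 21 2033.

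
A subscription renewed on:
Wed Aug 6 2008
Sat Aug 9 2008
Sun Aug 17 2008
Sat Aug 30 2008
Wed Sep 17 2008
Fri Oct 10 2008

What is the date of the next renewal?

Fri Nov 7 2008

The spacing grows by 5 each time: 3, 8, 13, 18, 23 days.
Next gap: 28 days. Fri Oct 10 2008 + 28 days = Fri Nov 7 2008.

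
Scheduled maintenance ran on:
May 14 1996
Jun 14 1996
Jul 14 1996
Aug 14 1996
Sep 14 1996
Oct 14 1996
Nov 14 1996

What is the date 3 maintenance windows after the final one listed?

Gaps: 31, 30, 31, 31, 30, 31 days — not constant. Every event is on the 14th of the month.
Pattern: the 14th of each month.
Next: December 1996 → Dec 14 1996.
Next: January 1997 → Jan 14 1997.
February 1997: Feb 14 1997.

Feb 14 1997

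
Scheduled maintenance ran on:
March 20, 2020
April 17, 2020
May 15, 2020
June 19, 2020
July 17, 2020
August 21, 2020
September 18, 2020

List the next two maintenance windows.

Gaps: 28, 28, 35, 28, 35, 28 days — a mix of 28 and 35. Every date is a Friday.
Each is the 3rd Friday of its month.
3rd Friday of October 2020: October 16, 2020.
3rd Friday of November 2020: November 20, 2020.

October 16, 2020; November 20, 2020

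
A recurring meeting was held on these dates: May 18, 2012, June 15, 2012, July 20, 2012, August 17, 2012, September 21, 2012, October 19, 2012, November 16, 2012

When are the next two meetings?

December 21, 2012; January 18, 2013

All dates are Fridays, 28, 35, 28, 35, 28, 28 days apart.
Specifically, the 3rd Friday of each month.
3rd Friday of December 2012: December 21, 2012.
January 2013 — 3rd Friday is January 18, 2013.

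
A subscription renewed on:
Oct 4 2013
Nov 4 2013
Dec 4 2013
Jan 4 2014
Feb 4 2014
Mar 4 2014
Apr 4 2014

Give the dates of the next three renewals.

The day-of-month is always 4 (31, 30, 31, 31, 28, 31 days between events).
So this recurs on the 4th of each month.
May 2014: May 4 2014.
Next: June 2014 → Jun 4 2014.
Next: July 2014 → Jul 4 2014.

May 4 2014, Jun 4 2014, Jul 4 2014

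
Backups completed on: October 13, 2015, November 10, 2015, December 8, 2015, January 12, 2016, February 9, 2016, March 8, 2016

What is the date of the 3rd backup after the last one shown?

June 14, 2016

All dates are Tuesdays, 28, 28, 35, 28, 28 days apart.
Specifically, the 2nd Tuesday of each month.
2nd Tuesday of April 2016: April 12, 2016.
2nd Tuesday of May 2016: May 10, 2016.
June 2016 — 2nd Tuesday is June 14, 2016.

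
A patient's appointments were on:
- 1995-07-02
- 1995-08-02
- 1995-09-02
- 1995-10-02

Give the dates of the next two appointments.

1995-11-02, 1995-12-02

Gaps: 31, 31, 30 days — not constant. Every event is on the 2nd of the month.
Pattern: the 2nd of each month.
November 1995: 1995-11-02.
Next: December 1995 → 1995-12-02.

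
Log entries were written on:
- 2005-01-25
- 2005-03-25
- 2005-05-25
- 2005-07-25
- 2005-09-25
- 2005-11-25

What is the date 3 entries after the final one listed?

2006-05-25

Gaps: 59, 61, 61, 62, 61 days — not constant. Every event is on the 25th of the month.
Pattern: the 25th of every 2 months.
January 2006: 2006-01-25.
March 2006: 2006-03-25.
Next: May 2006 → 2006-05-25.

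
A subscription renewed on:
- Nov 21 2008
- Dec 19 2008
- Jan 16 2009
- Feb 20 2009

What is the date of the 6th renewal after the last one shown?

Aug 21 2009

Gaps: 28, 28, 35 days — a mix of 28 and 35. Every date is a Friday.
Each is the 3rd Friday of its month.
March 2009 — 3rd Friday is Mar 20 2009.
3rd Friday of April 2009: Apr 17 2009.
3rd Friday of May 2009: May 15 2009.
June 2009 — 3rd Friday is Jun 19 2009.
July 2009 — 3rd Friday is Jul 17 2009.
August 2009 — 3rd Friday is Aug 21 2009.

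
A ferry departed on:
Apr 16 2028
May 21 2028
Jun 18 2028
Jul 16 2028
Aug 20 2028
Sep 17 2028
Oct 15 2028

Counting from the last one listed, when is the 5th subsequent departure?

Gaps: 35, 28, 28, 35, 28, 28 days — a mix of 28 and 35. Every date is a Sunday.
Each is the 3rd Sunday of its month.
November 2028 — 3rd Sunday is Nov 19 2028.
December 2028 — 3rd Sunday is Dec 17 2028.
January 2029 — 3rd Sunday is Jan 21 2029.
3rd Sunday of February 2029: Feb 18 2029.
3rd Sunday of March 2029: Mar 18 2029.

Mar 18 2029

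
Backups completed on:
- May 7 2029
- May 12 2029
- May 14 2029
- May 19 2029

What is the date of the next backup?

May 21 2029

Gaps: 5, 2, 5 days — not constant, but cyclic with period 2.
The events fall on every Monday and Saturday.
Next Monday: May 21 2029.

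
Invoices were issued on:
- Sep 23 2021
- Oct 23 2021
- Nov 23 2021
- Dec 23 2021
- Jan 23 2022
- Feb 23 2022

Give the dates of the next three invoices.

Mar 23 2022, Apr 23 2022, May 23 2022

The day-of-month is always 23 (30, 31, 30, 31, 31 days between events).
So this recurs on the 23rd of each month.
Next: March 2022 → Mar 23 2022.
April 2022: Apr 23 2022.
Next: May 2022 → May 23 2022.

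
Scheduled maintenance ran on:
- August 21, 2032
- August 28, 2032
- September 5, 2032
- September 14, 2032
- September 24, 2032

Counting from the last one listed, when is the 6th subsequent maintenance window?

The spacing grows by 1 each time: 7, 8, 9, 10 days.
Next gap: 11 days. September 24, 2032 + 11 days = October 5, 2032.
Next gap: 12 days. October 5, 2032 + 12 days = October 17, 2032.
Next gap: 13 days. October 17, 2032 + 13 days = October 30, 2032.
Next gap: 14 days. October 30, 2032 + 14 days = November 13, 2032.
Next gap: 15 days. November 13, 2032 + 15 days = November 28, 2032.
Next gap: 16 days. November 28, 2032 + 16 days = December 14, 2032.

December 14, 2032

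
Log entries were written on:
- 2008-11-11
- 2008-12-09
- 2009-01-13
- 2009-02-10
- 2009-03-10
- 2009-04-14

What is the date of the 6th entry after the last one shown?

2009-10-13

Gaps: 28, 35, 28, 28, 35 days — a mix of 28 and 35. Every date is a Tuesday.
Each is the 2nd Tuesday of its month.
May 2009 — 2nd Tuesday is 2009-05-12.
June 2009 — 2nd Tuesday is 2009-06-09.
2nd Tuesday of July 2009: 2009-07-14.
2nd Tuesday of August 2009: 2009-08-11.
September 2009 — 2nd Tuesday is 2009-09-08.
2nd Tuesday of October 2009: 2009-10-13.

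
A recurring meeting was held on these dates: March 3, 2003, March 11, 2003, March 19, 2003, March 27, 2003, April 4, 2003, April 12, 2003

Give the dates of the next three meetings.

Gaps between consecutive events: 8, 8, 8, 8, 8 days — a constant 8-day interval.
April 12, 2003 + 8 days = April 20, 2003.
April 20, 2003 + 8 days = April 28, 2003.
April 28, 2003 + 8 days = May 6, 2003.

April 20, 2003; April 28, 2003; May 6, 2003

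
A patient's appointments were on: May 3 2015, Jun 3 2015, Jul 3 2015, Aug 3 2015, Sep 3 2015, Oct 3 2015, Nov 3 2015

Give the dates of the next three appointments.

Dec 3 2015, Jan 3 2016, Feb 3 2016

The day-of-month is always 3 (31, 30, 31, 31, 30, 31 days between events).
So this recurs on the 3rd of each month.
December 2015: Dec 3 2015.
Next: January 2016 → Jan 3 2016.
Next: February 2016 → Feb 3 2016.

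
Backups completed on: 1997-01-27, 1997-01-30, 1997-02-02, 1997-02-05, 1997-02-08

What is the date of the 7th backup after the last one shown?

1997-03-01

Gaps between consecutive events: 3, 3, 3, 3 days — a constant 3-day interval.
1997-02-08 + 3 days = 1997-02-11.
1997-02-11 + 3 days = 1997-02-14.
1997-02-14 + 3 days = 1997-02-17.
1997-02-17 + 3 days = 1997-02-20.
1997-02-20 + 3 days = 1997-02-23.
1997-02-23 + 3 days = 1997-02-26.
1997-02-26 + 3 days = 1997-03-01.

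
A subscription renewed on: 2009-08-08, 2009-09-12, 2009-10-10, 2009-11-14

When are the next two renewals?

These are Saturdays at 28- or 35-day spacing (35, 28, 35).
The pattern: 2nd Saturday of the month.
2nd Saturday of December 2009: 2009-12-12.
2nd Saturday of January 2010: 2010-01-09.

2009-12-12, 2010-01-09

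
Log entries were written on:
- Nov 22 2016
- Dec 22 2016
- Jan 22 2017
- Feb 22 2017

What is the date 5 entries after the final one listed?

Jul 22 2017

The day-of-month is always 22 (30, 31, 31 days between events).
So this recurs on the 22nd of each month.
Next: March 2017 → Mar 22 2017.
April 2017: Apr 22 2017.
May 2017: May 22 2017.
Next: June 2017 → Jun 22 2017.
July 2017: Jul 22 2017.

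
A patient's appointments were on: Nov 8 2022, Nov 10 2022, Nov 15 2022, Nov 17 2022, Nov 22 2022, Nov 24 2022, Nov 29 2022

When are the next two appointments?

Dec 1 2022, Dec 6 2022

Every event lands on a Tuesday or Thursday (gaps cycle 2, 5, 2, 5, 2, 5).
So the schedule is: every Tuesday and Thursday.
Next Thursday: Dec 1 2022.
The following Tuesday is Dec 6 2022.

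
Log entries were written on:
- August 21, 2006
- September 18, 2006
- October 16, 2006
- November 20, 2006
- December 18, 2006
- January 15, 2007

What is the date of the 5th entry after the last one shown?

All dates are Mondays, 28, 28, 35, 28, 28 days apart.
Specifically, the 3rd Monday of each month.
February 2007 — 3rd Monday is February 19, 2007.
March 2007 — 3rd Monday is March 19, 2007.
3rd Monday of April 2007: April 16, 2007.
May 2007 — 3rd Monday is May 21, 2007.
3rd Monday of June 2007: June 18, 2007.

June 18, 2007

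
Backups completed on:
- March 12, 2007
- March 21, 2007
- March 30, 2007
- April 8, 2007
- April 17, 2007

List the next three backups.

April 26, 2007; May 5, 2007; May 14, 2007

Gaps between consecutive events: 9, 9, 9, 9 days — a constant 9-day interval.
April 17, 2007 + 9 days = April 26, 2007.
April 26, 2007 + 9 days = May 5, 2007.
May 5, 2007 + 9 days = May 14, 2007.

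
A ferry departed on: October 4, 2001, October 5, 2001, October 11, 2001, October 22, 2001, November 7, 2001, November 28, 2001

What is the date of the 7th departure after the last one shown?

Gaps: 1, 6, 11, 16, 21 days — each gap is 5 larger than the previous one.
Next gap: 26 days. November 28, 2001 + 26 days = December 24, 2001.
Next gap: 31 days. December 24, 2001 + 31 days = January 24, 2002.
Next gap: 36 days. January 24, 2002 + 36 days = March 1, 2002.
Next gap: 41 days. March 1, 2002 + 41 days = April 11, 2002.
Next gap: 46 days. April 11, 2002 + 46 days = May 27, 2002.
Next gap: 51 days. May 27, 2002 + 51 days = July 17, 2002.
Next gap: 56 days. July 17, 2002 + 56 days = September 11, 2002.

September 11, 2002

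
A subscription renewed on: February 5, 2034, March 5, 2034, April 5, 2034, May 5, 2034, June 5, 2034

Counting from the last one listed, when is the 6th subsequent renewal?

The day-of-month is always 5 (28, 31, 30, 31 days between events).
So this recurs on the 5th of each month.
July 2034: July 5, 2034.
August 2034: August 5, 2034.
Next: September 2034 → September 5, 2034.
October 2034: October 5, 2034.
November 2034: November 5, 2034.
Next: December 2034 → December 5, 2034.

December 5, 2034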